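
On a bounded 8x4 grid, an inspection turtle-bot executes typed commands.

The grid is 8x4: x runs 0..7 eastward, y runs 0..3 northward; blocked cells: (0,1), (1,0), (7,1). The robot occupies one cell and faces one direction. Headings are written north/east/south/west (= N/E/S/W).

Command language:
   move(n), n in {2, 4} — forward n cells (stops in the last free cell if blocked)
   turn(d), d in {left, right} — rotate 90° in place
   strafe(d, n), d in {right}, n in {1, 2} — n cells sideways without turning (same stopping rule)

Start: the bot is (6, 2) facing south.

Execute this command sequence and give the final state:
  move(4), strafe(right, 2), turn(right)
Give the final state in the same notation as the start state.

(4, 0) facing west

initial: (6, 2) facing south
[1] after move(4): (6, 0) facing south
[2] after strafe(right, 2): (4, 0) facing south
[3] after turn(right): (4, 0) facing west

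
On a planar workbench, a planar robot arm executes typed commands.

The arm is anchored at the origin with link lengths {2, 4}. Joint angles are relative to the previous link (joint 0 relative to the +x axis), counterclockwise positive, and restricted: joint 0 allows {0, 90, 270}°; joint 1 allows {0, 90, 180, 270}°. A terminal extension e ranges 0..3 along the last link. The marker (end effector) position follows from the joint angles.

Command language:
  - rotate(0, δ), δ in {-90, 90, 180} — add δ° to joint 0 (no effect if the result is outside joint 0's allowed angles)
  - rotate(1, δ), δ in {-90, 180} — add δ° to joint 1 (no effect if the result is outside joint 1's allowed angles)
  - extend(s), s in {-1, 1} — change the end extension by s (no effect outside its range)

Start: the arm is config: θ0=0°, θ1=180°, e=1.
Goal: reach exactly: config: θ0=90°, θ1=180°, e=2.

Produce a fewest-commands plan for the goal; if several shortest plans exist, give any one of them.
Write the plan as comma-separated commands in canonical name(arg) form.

start: config: θ0=0°, θ1=180°, e=1
1. extend(1) → config: θ0=0°, θ1=180°, e=2
2. rotate(0, 90) → config: θ0=90°, θ1=180°, e=2
no 1-step plan works, so 2 is optimal.

extend(1), rotate(0, 90)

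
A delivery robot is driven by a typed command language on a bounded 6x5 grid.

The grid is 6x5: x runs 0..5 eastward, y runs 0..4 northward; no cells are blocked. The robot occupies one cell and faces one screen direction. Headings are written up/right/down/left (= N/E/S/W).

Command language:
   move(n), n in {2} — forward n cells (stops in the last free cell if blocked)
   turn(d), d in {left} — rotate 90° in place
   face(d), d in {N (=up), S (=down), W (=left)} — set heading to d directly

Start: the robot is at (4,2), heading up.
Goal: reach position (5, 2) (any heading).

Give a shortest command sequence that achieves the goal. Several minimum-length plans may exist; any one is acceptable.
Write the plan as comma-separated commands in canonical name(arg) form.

t0: at (4,2), heading up
step 1 (face(S)): at (4,2), heading down
step 2 (turn(left)): at (4,2), heading right
step 3 (move(2)): at (5,2), heading right
minimal: 3 command(s), checked below 3.

face(S), turn(left), move(2)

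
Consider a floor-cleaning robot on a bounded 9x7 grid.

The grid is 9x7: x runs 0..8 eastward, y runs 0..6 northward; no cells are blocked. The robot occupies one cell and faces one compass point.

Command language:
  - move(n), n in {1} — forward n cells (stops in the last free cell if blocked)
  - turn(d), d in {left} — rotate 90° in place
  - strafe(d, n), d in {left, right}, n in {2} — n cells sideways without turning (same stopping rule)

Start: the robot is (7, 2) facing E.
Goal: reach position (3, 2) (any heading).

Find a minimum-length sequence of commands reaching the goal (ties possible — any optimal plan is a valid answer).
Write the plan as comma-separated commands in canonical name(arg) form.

turn(left), strafe(left, 2), strafe(left, 2)

start: (7, 2) facing E
[1] after turn(left): (7, 2) facing N
[2] after strafe(left, 2): (5, 2) facing N
[3] after strafe(left, 2): (3, 2) facing N
no 2-step plan works, so 3 is optimal.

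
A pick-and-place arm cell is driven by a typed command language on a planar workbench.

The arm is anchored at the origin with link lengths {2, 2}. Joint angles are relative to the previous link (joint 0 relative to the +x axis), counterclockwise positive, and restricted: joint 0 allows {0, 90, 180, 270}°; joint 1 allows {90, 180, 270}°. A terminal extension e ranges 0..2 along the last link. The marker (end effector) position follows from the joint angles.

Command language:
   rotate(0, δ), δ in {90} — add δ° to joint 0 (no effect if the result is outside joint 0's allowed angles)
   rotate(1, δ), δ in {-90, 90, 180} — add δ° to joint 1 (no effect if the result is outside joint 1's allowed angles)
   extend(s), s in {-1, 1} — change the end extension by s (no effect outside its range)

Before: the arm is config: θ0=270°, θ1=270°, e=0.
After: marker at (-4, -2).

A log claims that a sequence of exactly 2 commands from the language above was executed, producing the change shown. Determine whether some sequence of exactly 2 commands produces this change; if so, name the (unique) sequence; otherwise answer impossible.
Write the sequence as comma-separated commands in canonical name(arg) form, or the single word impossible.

extend(1), extend(1)

from: config: θ0=270°, θ1=270°, e=0
step 1 (extend(1)): config: θ0=270°, θ1=270°, e=1
step 2 (extend(1)): config: θ0=270°, θ1=270°, e=2
uniquely the one of 36 2-step routes that fits.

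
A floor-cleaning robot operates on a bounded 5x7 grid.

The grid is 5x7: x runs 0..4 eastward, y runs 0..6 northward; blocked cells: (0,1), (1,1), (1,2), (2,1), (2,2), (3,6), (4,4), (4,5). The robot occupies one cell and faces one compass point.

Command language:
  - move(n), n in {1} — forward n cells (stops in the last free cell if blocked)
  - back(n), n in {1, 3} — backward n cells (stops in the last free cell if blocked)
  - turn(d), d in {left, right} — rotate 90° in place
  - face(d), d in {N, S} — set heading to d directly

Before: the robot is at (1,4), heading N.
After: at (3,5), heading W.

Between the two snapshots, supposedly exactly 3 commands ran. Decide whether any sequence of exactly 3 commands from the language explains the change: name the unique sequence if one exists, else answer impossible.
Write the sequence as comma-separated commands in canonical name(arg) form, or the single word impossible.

key: position moved to (3,5) AND the heading swung to W — translation plus rotation needed
initial: at (1,4), heading N
1. move(1) → at (1,5), heading N
2. turn(left) → at (1,5), heading W
3. back(3) → at (3,5), heading W
no other 3-command option fits: unique.

move(1), turn(left), back(3)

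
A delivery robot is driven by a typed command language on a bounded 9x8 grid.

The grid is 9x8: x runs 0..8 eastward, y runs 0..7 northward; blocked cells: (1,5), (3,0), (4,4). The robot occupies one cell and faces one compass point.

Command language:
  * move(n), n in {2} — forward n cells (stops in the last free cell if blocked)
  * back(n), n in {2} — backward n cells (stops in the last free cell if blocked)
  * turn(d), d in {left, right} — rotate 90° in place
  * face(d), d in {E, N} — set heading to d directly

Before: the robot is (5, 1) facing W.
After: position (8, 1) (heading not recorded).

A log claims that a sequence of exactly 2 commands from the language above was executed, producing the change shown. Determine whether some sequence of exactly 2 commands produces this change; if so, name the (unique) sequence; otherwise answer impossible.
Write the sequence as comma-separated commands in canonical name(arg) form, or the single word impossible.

key: the second back(2) runs into the grid edge before its full distance
start: (5, 1) facing W
t=1 back(2) ⇒ (7, 1) facing W
t=2 back(2) ⇒ (8, 1) facing W
no rival 2-sequence matches.

back(2), back(2)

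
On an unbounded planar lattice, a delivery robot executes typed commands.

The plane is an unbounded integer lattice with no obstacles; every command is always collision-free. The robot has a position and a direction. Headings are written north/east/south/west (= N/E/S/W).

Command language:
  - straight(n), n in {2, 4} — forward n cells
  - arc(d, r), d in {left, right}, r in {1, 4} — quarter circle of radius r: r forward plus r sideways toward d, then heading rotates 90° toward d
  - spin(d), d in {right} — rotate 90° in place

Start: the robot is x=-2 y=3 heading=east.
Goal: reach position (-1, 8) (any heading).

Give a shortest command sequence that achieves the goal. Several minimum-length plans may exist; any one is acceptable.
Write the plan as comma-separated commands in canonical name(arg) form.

initial: x=-2 y=3 heading=east
step 1 (arc(left, 1)): x=-1 y=4 heading=north
step 2 (straight(4)): x=-1 y=8 heading=north
shorter routes all fall short; 2 is best.

arc(left, 1), straight(4)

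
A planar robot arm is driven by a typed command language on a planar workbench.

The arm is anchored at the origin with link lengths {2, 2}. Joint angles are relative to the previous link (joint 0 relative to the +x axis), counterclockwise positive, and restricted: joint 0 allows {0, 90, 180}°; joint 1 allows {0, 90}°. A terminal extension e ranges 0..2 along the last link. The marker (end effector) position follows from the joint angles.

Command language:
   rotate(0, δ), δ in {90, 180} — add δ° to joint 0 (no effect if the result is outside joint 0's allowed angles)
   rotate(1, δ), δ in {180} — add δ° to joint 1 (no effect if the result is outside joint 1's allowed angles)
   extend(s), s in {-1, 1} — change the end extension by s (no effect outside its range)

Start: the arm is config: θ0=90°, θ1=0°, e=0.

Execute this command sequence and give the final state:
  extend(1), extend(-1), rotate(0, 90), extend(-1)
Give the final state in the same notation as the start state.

from: config: θ0=90°, θ1=0°, e=0
step 1 (extend(1)): config: θ0=90°, θ1=0°, e=1
step 2 (extend(-1)): config: θ0=90°, θ1=0°, e=0
step 3 (rotate(0, 90)): config: θ0=180°, θ1=0°, e=0
step 4 (extend(-1)): config: θ0=180°, θ1=0°, e=0

config: θ0=180°, θ1=0°, e=0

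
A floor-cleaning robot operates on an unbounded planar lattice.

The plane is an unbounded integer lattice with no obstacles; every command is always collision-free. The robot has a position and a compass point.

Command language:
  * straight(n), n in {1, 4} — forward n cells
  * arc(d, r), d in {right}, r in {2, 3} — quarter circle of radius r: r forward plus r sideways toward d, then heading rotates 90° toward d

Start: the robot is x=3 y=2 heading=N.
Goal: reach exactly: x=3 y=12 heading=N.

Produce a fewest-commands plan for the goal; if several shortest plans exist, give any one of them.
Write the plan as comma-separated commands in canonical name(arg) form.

start: x=3 y=2 heading=N
step 1 (straight(1)): x=3 y=3 heading=N
step 2 (straight(1)): x=3 y=4 heading=N
step 3 (straight(4)): x=3 y=8 heading=N
step 4 (straight(4)): x=3 y=12 heading=N
minimal: 4 command(s), checked below 4.

straight(1), straight(1), straight(4), straight(4)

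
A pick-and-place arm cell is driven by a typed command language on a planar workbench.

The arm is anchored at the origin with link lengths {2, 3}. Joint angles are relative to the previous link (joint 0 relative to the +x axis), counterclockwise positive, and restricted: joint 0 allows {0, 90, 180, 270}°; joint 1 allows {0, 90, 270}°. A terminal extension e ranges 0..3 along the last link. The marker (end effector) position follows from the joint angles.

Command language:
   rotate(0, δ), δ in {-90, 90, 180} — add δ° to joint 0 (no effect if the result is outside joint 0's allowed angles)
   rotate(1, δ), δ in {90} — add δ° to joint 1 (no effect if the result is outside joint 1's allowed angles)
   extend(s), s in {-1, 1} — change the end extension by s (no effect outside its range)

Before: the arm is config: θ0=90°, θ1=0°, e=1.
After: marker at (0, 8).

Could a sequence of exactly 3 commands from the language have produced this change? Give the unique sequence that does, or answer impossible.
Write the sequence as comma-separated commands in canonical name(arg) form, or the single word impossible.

begin: config: θ0=90°, θ1=0°, e=1
1. extend(1) → config: θ0=90°, θ1=0°, e=2
2. extend(1) → config: θ0=90°, θ1=0°, e=3
3. extend(1) → config: θ0=90°, θ1=0°, e=3
no other 3-command option fits: unique.

extend(1), extend(1), extend(1)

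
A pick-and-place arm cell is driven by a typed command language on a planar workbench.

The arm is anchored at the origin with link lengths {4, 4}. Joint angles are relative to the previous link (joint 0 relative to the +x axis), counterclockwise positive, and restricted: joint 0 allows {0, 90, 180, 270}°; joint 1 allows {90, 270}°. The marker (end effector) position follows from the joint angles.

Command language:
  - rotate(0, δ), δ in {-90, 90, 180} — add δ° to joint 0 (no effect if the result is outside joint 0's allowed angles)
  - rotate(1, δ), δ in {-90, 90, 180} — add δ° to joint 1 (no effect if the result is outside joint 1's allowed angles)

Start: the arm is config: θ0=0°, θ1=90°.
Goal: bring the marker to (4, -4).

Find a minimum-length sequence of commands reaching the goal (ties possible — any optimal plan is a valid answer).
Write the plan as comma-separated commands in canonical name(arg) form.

rotate(1, 180)

t0: config: θ0=0°, θ1=90°
1. rotate(1, 180) → config: θ0=0°, θ1=270°
nothing shorter than 1 reaches the goal.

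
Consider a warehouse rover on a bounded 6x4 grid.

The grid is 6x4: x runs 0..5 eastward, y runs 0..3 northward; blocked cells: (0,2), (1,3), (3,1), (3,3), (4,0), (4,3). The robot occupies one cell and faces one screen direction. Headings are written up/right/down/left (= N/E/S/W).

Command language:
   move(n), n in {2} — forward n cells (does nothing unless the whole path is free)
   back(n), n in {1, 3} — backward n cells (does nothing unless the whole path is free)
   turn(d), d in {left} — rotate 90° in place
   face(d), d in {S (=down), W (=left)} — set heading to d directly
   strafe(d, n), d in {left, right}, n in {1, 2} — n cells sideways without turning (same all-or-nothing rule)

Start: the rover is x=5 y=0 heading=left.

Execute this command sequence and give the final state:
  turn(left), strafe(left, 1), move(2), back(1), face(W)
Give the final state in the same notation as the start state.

x=5 y=1 heading=left

t0: x=5 y=0 heading=left
step 1 (turn(left)): x=5 y=0 heading=down
step 2 (strafe(left, 1)): x=5 y=0 heading=down
step 3 (move(2)): x=5 y=0 heading=down
step 4 (back(1)): x=5 y=1 heading=down
step 5 (face(W)): x=5 y=1 heading=left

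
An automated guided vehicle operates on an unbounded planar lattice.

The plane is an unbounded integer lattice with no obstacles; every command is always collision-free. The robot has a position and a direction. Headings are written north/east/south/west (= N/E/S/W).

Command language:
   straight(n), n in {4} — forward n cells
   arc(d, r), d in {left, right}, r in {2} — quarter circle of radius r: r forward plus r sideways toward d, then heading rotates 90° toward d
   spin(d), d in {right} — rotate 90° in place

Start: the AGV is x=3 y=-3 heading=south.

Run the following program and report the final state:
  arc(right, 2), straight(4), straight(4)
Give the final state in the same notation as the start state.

x=-7 y=-5 heading=west

t0: x=3 y=-3 heading=south
[1] after arc(right, 2): x=1 y=-5 heading=west
[2] after straight(4): x=-3 y=-5 heading=west
[3] after straight(4): x=-7 y=-5 heading=west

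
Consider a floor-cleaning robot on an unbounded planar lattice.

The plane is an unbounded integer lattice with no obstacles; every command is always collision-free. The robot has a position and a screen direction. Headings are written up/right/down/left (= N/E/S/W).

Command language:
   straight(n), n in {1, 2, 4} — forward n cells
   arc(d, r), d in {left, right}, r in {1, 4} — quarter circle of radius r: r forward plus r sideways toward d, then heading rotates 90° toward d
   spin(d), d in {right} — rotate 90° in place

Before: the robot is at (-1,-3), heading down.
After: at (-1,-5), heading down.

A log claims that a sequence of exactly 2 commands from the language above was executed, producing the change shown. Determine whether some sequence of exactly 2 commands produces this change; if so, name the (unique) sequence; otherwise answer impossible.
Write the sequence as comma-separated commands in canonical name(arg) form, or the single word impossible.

key: still facing S at the end — nothing in the sequence rotates
from: at (-1,-3), heading down
[1] after straight(1): at (-1,-4), heading down
[2] after straight(1): at (-1,-5), heading down
no rival 2-sequence matches.

straight(1), straight(1)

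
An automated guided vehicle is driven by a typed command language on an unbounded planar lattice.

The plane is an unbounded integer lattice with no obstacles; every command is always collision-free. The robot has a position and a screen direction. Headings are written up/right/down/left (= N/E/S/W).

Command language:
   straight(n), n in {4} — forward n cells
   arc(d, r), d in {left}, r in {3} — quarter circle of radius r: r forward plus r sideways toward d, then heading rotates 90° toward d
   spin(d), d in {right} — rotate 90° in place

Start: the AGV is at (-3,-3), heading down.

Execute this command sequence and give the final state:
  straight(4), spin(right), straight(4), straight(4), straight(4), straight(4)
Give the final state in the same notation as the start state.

at (-19,-7), heading left

start: at (-3,-3), heading down
step 1 (straight(4)): at (-3,-7), heading down
step 2 (spin(right)): at (-3,-7), heading left
step 3 (straight(4)): at (-7,-7), heading left
step 4 (straight(4)): at (-11,-7), heading left
step 5 (straight(4)): at (-15,-7), heading left
step 6 (straight(4)): at (-19,-7), heading left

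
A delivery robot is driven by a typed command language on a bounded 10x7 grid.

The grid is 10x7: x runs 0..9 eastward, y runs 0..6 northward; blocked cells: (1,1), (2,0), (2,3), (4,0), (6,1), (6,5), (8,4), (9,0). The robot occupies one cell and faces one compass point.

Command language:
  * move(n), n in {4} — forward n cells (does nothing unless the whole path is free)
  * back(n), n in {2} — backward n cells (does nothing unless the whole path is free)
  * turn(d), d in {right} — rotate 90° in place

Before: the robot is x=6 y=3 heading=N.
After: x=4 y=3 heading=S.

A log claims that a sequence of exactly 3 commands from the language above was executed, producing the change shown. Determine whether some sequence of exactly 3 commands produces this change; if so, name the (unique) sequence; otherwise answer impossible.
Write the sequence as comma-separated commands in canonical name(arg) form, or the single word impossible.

key: cell and facing (now S) both changed — the 3 commands mix motion and turning
from: x=6 y=3 heading=N
[1] after turn(right): x=6 y=3 heading=E
[2] after back(2): x=4 y=3 heading=E
[3] after turn(right): x=4 y=3 heading=S
uniquely the one of 27 3-step routes that fits.

turn(right), back(2), turn(right)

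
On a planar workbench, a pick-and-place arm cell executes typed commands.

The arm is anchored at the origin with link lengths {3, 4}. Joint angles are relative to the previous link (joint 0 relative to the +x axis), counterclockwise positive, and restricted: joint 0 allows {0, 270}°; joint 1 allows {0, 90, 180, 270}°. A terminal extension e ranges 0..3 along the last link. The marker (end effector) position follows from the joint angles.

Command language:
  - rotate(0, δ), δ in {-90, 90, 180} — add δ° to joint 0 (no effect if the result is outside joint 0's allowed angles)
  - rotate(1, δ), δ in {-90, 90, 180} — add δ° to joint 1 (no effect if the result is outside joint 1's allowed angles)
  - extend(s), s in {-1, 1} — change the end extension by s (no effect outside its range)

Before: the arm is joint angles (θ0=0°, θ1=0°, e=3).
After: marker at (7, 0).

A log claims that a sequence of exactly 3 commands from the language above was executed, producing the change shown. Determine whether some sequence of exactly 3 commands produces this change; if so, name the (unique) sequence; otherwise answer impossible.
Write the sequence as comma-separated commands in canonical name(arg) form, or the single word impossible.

extend(-1), extend(-1), extend(-1)

start: joint angles (θ0=0°, θ1=0°, e=3)
t=1 extend(-1) ⇒ joint angles (θ0=0°, θ1=0°, e=2)
t=2 extend(-1) ⇒ joint angles (θ0=0°, θ1=0°, e=1)
t=3 extend(-1) ⇒ joint angles (θ0=0°, θ1=0°, e=0)
no rival 3-sequence matches.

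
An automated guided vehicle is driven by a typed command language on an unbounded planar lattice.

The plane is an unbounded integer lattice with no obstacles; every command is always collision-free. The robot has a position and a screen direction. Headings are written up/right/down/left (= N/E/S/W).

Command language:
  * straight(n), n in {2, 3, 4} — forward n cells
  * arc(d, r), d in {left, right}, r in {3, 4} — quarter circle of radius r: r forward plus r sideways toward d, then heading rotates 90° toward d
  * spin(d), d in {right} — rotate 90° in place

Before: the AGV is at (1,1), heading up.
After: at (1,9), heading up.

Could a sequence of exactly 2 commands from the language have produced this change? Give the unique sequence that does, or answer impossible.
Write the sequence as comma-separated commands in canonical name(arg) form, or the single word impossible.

key: heading stays N — no command in the sequence turns
start: at (1,1), heading up
[1] after straight(4): at (1,5), heading up
[2] after straight(4): at (1,9), heading up
no other 2-command option fits: unique.

straight(4), straight(4)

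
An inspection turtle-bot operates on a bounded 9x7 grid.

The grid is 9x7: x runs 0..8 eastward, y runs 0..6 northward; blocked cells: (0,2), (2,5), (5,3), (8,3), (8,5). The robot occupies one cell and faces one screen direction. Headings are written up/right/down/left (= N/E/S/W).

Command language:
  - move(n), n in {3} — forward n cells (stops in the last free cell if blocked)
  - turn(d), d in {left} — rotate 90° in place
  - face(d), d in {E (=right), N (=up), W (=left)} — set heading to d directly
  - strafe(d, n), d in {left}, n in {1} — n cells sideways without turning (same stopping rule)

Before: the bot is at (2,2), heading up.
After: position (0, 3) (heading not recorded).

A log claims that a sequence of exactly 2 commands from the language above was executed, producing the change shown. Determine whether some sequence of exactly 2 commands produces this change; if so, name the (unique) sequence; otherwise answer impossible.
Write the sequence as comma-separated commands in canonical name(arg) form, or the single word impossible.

impossible

every 2-command combo misses the target.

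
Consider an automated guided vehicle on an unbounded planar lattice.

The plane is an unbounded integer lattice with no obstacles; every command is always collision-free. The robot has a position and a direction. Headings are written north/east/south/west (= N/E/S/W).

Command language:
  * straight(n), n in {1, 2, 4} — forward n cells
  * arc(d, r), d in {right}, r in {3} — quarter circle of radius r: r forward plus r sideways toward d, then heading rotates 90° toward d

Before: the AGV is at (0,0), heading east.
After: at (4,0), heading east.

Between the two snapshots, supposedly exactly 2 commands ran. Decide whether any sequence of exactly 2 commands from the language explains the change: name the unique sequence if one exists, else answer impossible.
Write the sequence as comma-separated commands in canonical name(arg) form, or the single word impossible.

straight(2), straight(2)

key: heading stays E — no command in the sequence turns
t0: at (0,0), heading east
1. straight(2) → at (2,0), heading east
2. straight(2) → at (4,0), heading east
all 16 alternatives checked — unique.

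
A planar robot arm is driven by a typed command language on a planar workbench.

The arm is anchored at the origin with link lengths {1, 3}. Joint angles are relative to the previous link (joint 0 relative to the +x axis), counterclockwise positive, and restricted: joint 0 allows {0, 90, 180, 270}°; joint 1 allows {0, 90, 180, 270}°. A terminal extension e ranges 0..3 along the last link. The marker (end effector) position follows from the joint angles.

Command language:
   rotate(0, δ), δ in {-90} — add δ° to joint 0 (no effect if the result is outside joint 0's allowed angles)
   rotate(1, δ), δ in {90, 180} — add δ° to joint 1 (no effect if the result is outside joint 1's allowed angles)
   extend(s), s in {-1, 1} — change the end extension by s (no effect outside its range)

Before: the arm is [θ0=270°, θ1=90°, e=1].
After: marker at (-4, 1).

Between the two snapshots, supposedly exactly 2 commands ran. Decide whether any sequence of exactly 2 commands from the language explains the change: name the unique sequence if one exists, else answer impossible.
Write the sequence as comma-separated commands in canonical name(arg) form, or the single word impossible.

rotate(0, -90), rotate(0, -90)

initial: [θ0=270°, θ1=90°, e=1]
t=1 rotate(0, -90) ⇒ [θ0=180°, θ1=90°, e=1]
t=2 rotate(0, -90) ⇒ [θ0=90°, θ1=90°, e=1]
no other 2-command option fits: unique.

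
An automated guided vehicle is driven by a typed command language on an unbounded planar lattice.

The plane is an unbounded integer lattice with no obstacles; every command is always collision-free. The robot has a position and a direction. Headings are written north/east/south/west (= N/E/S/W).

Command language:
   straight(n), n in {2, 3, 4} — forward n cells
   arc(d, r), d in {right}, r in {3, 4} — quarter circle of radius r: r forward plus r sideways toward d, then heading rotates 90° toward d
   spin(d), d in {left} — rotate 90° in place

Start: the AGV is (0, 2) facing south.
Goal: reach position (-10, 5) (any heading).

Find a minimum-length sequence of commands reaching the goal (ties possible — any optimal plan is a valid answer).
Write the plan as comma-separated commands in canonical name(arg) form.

arc(right, 3), straight(3), arc(right, 4), straight(2)

from: (0, 2) facing south
t=1 arc(right, 3) ⇒ (-3, -1) facing west
t=2 straight(3) ⇒ (-6, -1) facing west
t=3 arc(right, 4) ⇒ (-10, 3) facing north
t=4 straight(2) ⇒ (-10, 5) facing north
minimal: 4 command(s), checked below 4.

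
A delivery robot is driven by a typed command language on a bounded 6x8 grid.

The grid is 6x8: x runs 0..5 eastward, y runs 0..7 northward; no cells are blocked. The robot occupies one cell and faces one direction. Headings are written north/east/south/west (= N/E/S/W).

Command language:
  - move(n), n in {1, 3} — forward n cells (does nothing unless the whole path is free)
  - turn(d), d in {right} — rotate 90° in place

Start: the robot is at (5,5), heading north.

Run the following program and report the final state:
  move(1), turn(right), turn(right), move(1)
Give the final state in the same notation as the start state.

at (5,5), heading south

start: at (5,5), heading north
step 1 (move(1)): at (5,6), heading north
step 2 (turn(right)): at (5,6), heading east
step 3 (turn(right)): at (5,6), heading south
step 4 (move(1)): at (5,5), heading south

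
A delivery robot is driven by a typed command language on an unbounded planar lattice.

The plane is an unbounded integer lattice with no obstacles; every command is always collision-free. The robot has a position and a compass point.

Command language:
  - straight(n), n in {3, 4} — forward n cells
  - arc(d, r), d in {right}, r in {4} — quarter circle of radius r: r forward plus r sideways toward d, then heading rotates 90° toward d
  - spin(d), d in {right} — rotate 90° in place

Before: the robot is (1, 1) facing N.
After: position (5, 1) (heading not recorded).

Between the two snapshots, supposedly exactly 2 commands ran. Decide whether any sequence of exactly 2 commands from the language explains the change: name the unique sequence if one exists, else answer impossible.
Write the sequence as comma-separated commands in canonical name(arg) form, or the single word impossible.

spin(right), straight(4)

key: order matters: swapping spin(right) and straight(4) lands elsewhere
begin: (1, 1) facing N
t=1 spin(right) ⇒ (1, 1) facing E
t=2 straight(4) ⇒ (5, 1) facing E
uniquely the one of 16 2-step routes that fits.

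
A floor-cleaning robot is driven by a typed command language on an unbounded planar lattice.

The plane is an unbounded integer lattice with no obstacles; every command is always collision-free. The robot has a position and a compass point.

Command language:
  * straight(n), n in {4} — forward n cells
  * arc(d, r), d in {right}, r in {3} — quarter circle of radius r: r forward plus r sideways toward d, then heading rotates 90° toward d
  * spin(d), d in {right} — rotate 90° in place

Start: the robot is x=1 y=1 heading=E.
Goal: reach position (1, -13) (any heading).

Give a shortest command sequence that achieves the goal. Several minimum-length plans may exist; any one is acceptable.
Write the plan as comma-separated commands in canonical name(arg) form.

arc(right, 3), straight(4), straight(4), arc(right, 3)

t0: x=1 y=1 heading=E
t=1 arc(right, 3) ⇒ x=4 y=-2 heading=S
t=2 straight(4) ⇒ x=4 y=-6 heading=S
t=3 straight(4) ⇒ x=4 y=-10 heading=S
t=4 arc(right, 3) ⇒ x=1 y=-13 heading=W
nothing shorter than 4 reaches the goal.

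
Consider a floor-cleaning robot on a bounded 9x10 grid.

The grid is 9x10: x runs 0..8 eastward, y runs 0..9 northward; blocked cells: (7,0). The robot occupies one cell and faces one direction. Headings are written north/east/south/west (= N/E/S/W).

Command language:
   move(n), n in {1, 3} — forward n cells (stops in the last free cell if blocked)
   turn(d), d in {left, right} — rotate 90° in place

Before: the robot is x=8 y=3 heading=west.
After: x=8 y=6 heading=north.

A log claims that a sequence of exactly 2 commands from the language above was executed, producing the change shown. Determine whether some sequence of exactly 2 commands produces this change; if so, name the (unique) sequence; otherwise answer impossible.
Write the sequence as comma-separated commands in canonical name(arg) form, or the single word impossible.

key: position moved to (8,6) AND the heading swung to N — translation plus rotation needed
from: x=8 y=3 heading=west
t=1 turn(right) ⇒ x=8 y=3 heading=north
t=2 move(3) ⇒ x=8 y=6 heading=north
all 16 alternatives checked — unique.

turn(right), move(3)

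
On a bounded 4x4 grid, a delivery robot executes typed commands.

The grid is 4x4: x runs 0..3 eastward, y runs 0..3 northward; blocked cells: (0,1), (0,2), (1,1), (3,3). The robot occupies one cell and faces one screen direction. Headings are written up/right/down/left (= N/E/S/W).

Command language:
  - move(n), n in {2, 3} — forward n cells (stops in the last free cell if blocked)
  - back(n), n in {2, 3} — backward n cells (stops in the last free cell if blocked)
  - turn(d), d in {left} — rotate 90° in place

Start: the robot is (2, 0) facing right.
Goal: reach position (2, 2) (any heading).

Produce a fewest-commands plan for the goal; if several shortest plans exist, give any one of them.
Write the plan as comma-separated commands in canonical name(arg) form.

turn(left), move(2)

t0: (2, 0) facing right
1. turn(left) → (2, 0) facing up
2. move(2) → (2, 2) facing up
no 1-step plan works, so 2 is optimal.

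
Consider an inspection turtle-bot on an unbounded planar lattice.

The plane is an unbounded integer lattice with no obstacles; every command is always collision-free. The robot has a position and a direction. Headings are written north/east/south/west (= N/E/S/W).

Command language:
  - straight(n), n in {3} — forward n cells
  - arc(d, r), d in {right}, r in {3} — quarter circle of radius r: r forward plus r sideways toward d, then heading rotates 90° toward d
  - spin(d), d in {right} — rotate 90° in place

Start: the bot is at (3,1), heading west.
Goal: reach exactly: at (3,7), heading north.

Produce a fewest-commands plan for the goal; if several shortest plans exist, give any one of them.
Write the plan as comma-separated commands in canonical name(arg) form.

spin(right), straight(3), straight(3)

begin: at (3,1), heading west
step 1 (spin(right)): at (3,1), heading north
step 2 (straight(3)): at (3,4), heading north
step 3 (straight(3)): at (3,7), heading north
no 2-step plan works, so 3 is optimal.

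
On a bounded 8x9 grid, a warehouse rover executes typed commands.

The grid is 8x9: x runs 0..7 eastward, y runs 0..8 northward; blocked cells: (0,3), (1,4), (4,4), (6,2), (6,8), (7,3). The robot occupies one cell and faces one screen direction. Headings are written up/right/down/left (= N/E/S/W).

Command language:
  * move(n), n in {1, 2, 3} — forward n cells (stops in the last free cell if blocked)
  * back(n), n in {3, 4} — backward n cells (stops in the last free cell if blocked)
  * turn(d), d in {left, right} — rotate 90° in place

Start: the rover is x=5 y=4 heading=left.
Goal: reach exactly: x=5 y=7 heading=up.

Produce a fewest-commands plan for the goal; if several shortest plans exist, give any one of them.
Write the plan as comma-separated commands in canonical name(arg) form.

turn(right), move(3)

begin: x=5 y=4 heading=left
[1] after turn(right): x=5 y=4 heading=up
[2] after move(3): x=5 y=7 heading=up
no 1-step plan works, so 2 is optimal.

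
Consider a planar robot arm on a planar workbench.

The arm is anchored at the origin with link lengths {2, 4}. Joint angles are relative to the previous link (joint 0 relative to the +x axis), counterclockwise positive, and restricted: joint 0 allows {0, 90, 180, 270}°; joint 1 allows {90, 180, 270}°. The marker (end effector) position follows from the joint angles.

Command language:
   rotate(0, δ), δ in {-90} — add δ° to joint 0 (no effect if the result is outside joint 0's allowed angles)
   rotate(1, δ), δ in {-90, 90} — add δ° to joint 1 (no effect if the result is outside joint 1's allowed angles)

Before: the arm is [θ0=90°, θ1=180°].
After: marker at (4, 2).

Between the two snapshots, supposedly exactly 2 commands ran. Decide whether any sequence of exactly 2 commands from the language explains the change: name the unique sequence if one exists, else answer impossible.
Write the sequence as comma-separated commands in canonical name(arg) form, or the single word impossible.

t0: [θ0=90°, θ1=180°]
1. rotate(1, 90) → [θ0=90°, θ1=270°]
2. rotate(1, 90) → [θ0=90°, θ1=270°]
no other 2-command option fits: unique.

rotate(1, 90), rotate(1, 90)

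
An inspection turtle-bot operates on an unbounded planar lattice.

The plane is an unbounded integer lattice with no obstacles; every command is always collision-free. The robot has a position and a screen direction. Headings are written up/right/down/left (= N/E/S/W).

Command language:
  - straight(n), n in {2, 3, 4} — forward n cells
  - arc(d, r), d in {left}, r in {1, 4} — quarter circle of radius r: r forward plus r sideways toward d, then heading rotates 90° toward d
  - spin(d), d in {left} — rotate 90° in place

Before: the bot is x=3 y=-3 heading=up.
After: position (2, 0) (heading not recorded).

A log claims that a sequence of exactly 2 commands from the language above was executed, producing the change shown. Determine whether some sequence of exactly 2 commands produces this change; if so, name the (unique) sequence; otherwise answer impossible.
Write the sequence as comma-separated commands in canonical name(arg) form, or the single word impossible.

key: running arc(left, 1) before straight(2) would end elsewhere — order is forced
start: x=3 y=-3 heading=up
t=1 straight(2) ⇒ x=3 y=-1 heading=up
t=2 arc(left, 1) ⇒ x=2 y=0 heading=left
no rival 2-sequence matches.

straight(2), arc(left, 1)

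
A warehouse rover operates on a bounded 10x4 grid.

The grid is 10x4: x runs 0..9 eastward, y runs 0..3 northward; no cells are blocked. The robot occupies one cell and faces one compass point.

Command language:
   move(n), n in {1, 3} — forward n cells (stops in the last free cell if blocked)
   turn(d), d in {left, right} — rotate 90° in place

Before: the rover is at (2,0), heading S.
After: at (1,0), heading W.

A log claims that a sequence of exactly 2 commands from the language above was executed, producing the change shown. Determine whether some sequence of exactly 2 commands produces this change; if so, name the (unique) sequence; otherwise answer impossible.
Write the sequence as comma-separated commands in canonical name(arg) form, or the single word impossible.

key: order matters: swapping turn(right) and move(1) lands elsewhere
start: at (2,0), heading S
[1] after turn(right): at (2,0), heading W
[2] after move(1): at (1,0), heading W
no other 2-command option fits: unique.

turn(right), move(1)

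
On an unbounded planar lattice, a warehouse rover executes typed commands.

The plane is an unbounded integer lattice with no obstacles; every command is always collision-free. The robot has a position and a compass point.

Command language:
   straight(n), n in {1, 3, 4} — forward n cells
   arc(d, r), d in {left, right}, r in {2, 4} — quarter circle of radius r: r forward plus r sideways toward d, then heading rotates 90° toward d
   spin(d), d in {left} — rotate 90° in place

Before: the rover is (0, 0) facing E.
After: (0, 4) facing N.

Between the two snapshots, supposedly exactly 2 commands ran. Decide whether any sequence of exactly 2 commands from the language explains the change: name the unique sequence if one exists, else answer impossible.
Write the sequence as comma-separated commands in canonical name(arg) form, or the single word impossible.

spin(left), straight(4)

key: cell and facing (now N) both changed — the 2 commands mix motion and turning
begin: (0, 0) facing E
1. spin(left) → (0, 0) facing N
2. straight(4) → (0, 4) facing N
all 64 alternatives checked — unique.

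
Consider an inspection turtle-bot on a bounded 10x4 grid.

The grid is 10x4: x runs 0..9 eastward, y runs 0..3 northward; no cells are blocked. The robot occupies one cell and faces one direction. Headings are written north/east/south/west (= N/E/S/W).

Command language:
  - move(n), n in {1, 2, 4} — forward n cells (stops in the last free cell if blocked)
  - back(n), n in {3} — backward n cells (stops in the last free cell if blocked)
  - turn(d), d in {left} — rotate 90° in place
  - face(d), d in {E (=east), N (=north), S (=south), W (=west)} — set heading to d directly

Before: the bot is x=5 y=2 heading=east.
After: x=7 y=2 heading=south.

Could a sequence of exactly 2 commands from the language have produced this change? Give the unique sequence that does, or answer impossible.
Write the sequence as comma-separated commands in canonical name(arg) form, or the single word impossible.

key: order matters: swapping move(2) and face(S) lands elsewhere
t0: x=5 y=2 heading=east
1. move(2) → x=7 y=2 heading=east
2. face(S) → x=7 y=2 heading=south
no rival 2-sequence matches.

move(2), face(S)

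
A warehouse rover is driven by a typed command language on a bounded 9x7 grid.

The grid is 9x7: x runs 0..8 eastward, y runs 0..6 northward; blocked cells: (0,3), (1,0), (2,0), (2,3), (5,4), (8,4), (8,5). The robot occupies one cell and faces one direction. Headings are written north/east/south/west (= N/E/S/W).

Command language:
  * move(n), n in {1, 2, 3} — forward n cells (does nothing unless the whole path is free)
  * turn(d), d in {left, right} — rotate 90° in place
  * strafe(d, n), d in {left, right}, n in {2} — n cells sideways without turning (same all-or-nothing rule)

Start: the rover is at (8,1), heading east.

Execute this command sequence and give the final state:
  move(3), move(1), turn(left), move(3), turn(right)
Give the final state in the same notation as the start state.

at (8,1), heading east

initial: at (8,1), heading east
step 1 (move(3)): at (8,1), heading east
step 2 (move(1)): at (8,1), heading east
step 3 (turn(left)): at (8,1), heading north
step 4 (move(3)): at (8,1), heading north
step 5 (turn(right)): at (8,1), heading east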